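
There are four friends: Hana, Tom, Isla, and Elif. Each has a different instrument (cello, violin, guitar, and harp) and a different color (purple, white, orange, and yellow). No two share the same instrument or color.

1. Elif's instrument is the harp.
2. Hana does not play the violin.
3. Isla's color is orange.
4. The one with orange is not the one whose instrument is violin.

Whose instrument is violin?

Clue 1 rules out Elif for the one with instrument violin.
With clues 1–2, Hana is impossible for the one with instrument violin.
With clues 1–4, Isla is impossible for the one with instrument violin.
That leaves Tom.

Tom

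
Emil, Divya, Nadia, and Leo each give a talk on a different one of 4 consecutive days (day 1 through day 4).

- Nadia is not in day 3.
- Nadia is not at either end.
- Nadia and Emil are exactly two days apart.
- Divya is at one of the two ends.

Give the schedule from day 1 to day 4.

From clue 1: Nadia is in {1,2,4}.
From clues 1–2: Nadia → day 2.
From clues 1–3: Emil → day 4.
From clues 1–4: Divya → day 1, Leo → day 3.

Divya, Nadia, Leo, Emil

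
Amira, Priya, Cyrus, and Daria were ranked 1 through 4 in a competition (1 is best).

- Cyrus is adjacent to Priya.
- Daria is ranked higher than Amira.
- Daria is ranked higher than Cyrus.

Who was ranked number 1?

Daria

With clues 1–2, Amira is ruled out for rank 1.
With clues 1–3, Cyrus and Priya are ruled out for rank 1.
So rank 1 is Daria.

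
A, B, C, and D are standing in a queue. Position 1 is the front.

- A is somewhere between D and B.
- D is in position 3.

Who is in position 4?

C

With clue 1, A is ruled out for position 4.
With clues 1–2, B and D are ruled out for position 4.
So position 4 is C.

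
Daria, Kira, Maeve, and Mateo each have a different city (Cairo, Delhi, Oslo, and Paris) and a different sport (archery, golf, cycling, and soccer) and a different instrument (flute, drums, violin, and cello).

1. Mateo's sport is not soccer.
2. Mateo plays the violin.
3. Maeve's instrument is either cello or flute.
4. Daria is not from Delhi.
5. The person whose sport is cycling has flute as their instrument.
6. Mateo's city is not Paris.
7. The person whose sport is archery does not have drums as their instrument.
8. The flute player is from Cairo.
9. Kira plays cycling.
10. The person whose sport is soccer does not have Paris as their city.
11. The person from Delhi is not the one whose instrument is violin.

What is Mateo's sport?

Clue 1 rules out soccer for Mateo's sport.
With clues 1–5, cycling is impossible for Mateo's sport.
With clues 1–11, golf is impossible for Mateo's sport.
That leaves archery.

archery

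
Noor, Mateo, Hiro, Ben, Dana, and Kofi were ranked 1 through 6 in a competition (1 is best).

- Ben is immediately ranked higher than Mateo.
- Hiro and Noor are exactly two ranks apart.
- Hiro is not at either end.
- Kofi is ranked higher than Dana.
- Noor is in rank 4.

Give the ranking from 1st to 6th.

Kofi, Hiro, Dana, Noor, Ben, Mateo

From clue 1: Mateo is in {2,3,4,5,6}.
From clues 1–2: Mateo is in {2,3,5,6}.
From clues 1–5: Kofi → rank 1, Hiro → rank 2, Dana → rank 3, Noor → rank 4, Ben → rank 5, Mateo → rank 6.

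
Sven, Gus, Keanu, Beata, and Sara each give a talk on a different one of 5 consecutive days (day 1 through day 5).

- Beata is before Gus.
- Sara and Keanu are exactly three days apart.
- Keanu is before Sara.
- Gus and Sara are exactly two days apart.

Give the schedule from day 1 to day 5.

From clue 1: Gus is in {2,3,4,5}.
From clues 1–2: Gus is in {3,4,5}.
From clues 1–3: Keanu is in {1,2}.
From clues 1–4: Beata → day 1, Keanu → day 2, Gus → day 3, Sven → day 4, Sara → day 5.

Beata, Keanu, Gus, Sven, Sara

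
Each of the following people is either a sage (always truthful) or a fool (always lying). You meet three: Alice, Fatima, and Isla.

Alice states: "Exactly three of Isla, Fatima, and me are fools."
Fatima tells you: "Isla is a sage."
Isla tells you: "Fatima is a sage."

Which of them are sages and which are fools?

Consider Alice. Suppose Alice is a sage.
Then Alice's own statement would have to be true, but it can't be — contradiction.
So Alice is a fool.
Consider Fatima. Suppose Fatima is a fool.
Then no assignment of the remaining roles makes every statement match its speaker's type — contradiction.
So Fatima is a sage.
With that fixed, Isla's statement is true, so Isla is a sage.

Alice: fool, Fatima: sage, Isla: sage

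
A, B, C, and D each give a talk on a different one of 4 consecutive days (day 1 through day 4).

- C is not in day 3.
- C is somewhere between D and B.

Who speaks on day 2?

With clues 1–2, A, B, and D are ruled out for day 2.
So day 2 is C.

C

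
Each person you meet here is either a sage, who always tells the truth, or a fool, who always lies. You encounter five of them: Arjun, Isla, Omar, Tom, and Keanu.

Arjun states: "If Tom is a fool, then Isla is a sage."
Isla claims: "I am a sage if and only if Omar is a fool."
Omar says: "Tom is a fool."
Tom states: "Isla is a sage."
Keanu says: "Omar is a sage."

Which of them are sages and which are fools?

Arjun: sage, Isla: sage, Omar: fool, Tom: sage, Keanu: fool

Consider Arjun. Suppose Arjun is a fool.
Then no assignment of the remaining roles makes every statement match its speaker's type — contradiction.
So Arjun is a sage.
Consider Isla. Suppose Isla is a fool.
Then no assignment of the remaining roles makes every statement match its speaker's type — contradiction.
So Isla is a sage.
With that fixed, Tom's statement is true, so Tom is a sage.
With that fixed, Omar's statement is false, so Omar is a fool.
With that fixed, Keanu's statement is false, so Keanu is a fool.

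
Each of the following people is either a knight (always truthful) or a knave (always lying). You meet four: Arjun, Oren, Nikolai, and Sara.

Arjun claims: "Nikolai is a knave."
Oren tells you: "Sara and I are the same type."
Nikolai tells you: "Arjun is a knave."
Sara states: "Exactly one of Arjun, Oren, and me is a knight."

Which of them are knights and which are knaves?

Consider Arjun. Suppose Arjun is a knight.
Then no assignment of the remaining roles makes every statement match its speaker's type — contradiction.
So Arjun is a knave.
With that fixed, Nikolai's statement is true, so Nikolai is a knight.
Consider Oren. Suppose Oren is a knight.
Then whichever role Sara has, Sara's statement has the wrong truth value — contradiction.
So Oren is a knave.
Consider Sara. Suppose Sara is a knave.
Then Oren's statement comes out true, contradicting Oren being a knave.
So Sara is a knight.

Arjun: knave, Oren: knave, Nikolai: knight, Sara: knight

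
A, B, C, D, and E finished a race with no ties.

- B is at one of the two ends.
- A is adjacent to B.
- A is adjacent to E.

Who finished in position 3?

E

With clue 1, B is ruled out for place 3.
With clues 1–2, A is ruled out for place 3.
With clues 1–3, C and D are ruled out for place 3.
So place 3 is E.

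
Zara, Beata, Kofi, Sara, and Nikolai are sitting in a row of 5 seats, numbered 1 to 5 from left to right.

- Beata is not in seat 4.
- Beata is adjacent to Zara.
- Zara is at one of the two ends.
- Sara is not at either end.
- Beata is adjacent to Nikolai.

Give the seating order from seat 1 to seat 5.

Zara, Beata, Nikolai, Sara, Kofi

From clue 1: Beata is in {1,2,3,5}.
From clues 1–2: Zara is in {1,2,3,4}.
From clues 1–3: Zara → seat 1, Beata → seat 2.
From clues 1–4: Sara is in {3,4}.
From clues 1–5: Nikolai → seat 3, Sara → seat 4, Kofi → seat 5.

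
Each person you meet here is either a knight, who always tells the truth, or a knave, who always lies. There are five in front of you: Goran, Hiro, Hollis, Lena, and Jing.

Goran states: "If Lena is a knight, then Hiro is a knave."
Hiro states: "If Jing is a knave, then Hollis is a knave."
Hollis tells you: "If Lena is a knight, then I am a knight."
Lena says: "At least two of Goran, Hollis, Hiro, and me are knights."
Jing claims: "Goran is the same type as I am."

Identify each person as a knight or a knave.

Goran: knight, Hiro: knave, Hollis: knight, Lena: knight, Jing: knave

Consider Goran. Suppose Goran is a knave.
Then whichever role Jing has, Jing's statement has the wrong truth value — contradiction.
So Goran is a knight.
Consider Hiro. Suppose Hiro is a knight.
Then no assignment of the remaining roles makes every statement match its speaker's type — contradiction.
So Hiro is a knave.
Consider Hollis. Suppose Hollis is a knave.
Then Hiro's statement comes out true, contradicting Hiro being a knave.
So Hollis is a knight.
With that fixed, Lena's statement is true, so Lena is a knight.
Consider Jing. Suppose Jing is a knight.
Then Hiro's statement comes out true, contradicting Hiro being a knave.
So Jing is a knave.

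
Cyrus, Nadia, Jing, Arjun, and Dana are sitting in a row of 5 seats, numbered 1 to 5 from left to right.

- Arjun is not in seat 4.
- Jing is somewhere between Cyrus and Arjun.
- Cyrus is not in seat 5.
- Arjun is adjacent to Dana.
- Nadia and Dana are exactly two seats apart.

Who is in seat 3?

Jing

With clues 1–4, Cyrus and Dana are ruled out for seat 3.
With clues 1–5, Arjun and Nadia are ruled out for seat 3.
So seat 3 is Jing.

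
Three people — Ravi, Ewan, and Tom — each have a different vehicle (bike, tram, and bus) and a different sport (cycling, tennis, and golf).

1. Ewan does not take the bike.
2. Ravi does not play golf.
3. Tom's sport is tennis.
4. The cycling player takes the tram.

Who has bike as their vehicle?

Clue 1 rules out Ewan for the one with vehicle bike.
With clues 1–4, Ravi is impossible for the one with vehicle bike.
That leaves Tom.

Tom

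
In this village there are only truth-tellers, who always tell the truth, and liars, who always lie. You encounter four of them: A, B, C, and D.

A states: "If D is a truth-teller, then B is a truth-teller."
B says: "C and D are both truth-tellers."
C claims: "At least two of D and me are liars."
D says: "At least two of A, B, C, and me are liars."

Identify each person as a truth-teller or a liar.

Consider A. Suppose A is a truth-teller.
Then no assignment of the remaining roles makes every statement match its speaker's type — contradiction.
So A is a liar.
Consider B. Suppose B is a truth-teller.
Then A's statement comes out true, contradicting A being a liar.
So B is a liar.
With that fixed, D's statement is true, so D is a truth-teller.
With that fixed, C's statement is false, so C is a liar.

A: liar, B: liar, C: liar, D: truth-teller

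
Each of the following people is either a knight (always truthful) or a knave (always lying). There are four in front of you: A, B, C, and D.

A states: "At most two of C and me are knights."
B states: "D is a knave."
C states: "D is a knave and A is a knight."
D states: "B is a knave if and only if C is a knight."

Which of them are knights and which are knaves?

A: knight, B: knight, C: knight, D: knave

Regardless of anyone's role, A's statement is true, so A is a knight.
Consider B. Suppose B is a knave.
Then no assignment of the remaining roles makes every statement match its speaker's type — contradiction.
So B is a knight.
Consider C. Suppose C is a knave.
Then no assignment of the remaining roles makes every statement match its speaker's type — contradiction.
So C is a knight.
With that fixed, D's statement is false, so D is a knave.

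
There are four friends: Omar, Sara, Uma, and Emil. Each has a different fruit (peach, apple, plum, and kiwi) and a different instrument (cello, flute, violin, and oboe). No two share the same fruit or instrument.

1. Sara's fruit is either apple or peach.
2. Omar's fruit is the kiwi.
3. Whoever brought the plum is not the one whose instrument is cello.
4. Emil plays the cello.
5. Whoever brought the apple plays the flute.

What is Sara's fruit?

apple

Clue 1 rules out kiwi and plum for Sara's fruit.
With clues 1–5, peach is impossible for Sara's fruit.
That leaves apple.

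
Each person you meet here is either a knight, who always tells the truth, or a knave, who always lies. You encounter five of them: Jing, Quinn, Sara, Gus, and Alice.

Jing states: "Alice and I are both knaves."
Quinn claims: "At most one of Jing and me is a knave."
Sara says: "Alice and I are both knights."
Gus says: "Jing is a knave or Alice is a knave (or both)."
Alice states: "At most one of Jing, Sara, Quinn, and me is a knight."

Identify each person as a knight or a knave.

Consider Jing. Suppose Jing is a knight.
Then Jing's own statement would have to be true, but it can't be — contradiction.
So Jing is a knave.
With that fixed, Gus's statement is true, so Gus is a knight.
Consider Quinn. Suppose Quinn is a knight.
Then no assignment of the remaining roles makes every statement match its speaker's type — contradiction.
So Quinn is a knave.
Consider Sara. Suppose Sara is a knight.
Then whichever role Alice has, Alice's statement has the wrong truth value — contradiction.
So Sara is a knave.
With that fixed, Alice's statement is true, so Alice is a knight.

Jing: knave, Quinn: knave, Sara: knave, Gus: knight, Alice: knight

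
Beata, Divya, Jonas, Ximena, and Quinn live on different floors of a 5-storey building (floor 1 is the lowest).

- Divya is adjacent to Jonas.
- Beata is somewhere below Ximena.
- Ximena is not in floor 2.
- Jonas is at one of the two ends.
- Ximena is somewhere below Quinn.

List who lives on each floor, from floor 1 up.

From clues 1–2: Beata is in {1,2,3,4}.
From clues 1–3: Ximena is in {3,4,5}.
From clues 1–4: Divya is in {2,4}.
From clues 1–5: Jonas → floor 1, Divya → floor 2, Beata → floor 3, Ximena → floor 4, Quinn → floor 5.

Jonas, Divya, Beata, Ximena, Quinn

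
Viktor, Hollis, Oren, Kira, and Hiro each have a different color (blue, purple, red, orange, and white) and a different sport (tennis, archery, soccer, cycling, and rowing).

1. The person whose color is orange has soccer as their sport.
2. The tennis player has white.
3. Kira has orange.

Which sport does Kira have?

With clues 1–3, archery, cycling, rowing, and tennis are impossible for Kira's sport.
That leaves soccer.

soccer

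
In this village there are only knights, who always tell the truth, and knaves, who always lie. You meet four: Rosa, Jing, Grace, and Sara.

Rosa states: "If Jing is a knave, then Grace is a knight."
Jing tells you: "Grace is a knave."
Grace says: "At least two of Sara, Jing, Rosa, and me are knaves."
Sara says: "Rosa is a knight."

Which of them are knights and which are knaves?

Consider Rosa. Suppose Rosa is a knave.
Then no assignment of the remaining roles makes every statement match its speaker's type — contradiction.
So Rosa is a knight.
With that fixed, Sara's statement is true, so Sara is a knight.
Consider Jing. Suppose Jing is a knave.
Then whichever role Grace has, Grace's statement has the wrong truth value — contradiction.
So Jing is a knight.
With that fixed, Grace's statement is false, so Grace is a knave.

Rosa: knight, Jing: knight, Grace: knave, Sara: knight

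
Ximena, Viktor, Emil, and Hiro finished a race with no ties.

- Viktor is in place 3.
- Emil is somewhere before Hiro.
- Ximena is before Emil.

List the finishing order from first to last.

Ximena, Emil, Viktor, Hiro

From clue 1: Viktor → place 3.
From clues 1–2: Emil is in {1,2}.
From clues 1–3: Ximena → place 1, Emil → place 2, Hiro → place 4.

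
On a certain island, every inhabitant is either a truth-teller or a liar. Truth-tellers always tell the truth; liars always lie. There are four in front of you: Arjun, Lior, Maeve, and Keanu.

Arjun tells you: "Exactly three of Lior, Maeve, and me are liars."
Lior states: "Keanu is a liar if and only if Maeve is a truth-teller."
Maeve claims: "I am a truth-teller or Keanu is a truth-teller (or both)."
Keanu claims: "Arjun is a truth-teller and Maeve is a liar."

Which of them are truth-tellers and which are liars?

Consider Arjun. Suppose Arjun is a truth-teller.
Then Arjun's own statement would have to be true, but it can't be — contradiction.
So Arjun is a liar.
With that fixed, Keanu's statement is false, so Keanu is a liar.
Consider Lior. Suppose Lior is a liar.
Then no assignment of the remaining roles makes every statement match its speaker's type — contradiction.
So Lior is a truth-teller.
Consider Maeve. Suppose Maeve is a liar.
Then Lior's statement comes out false, contradicting Lior being a truth-teller.
So Maeve is a truth-teller.

Arjun: liar, Lior: truth-teller, Maeve: truth-teller, Keanu: liar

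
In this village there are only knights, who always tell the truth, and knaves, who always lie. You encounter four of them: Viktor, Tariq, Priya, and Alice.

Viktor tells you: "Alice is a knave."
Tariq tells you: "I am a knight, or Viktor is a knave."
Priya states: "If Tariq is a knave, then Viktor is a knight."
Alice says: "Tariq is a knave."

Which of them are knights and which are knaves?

Viktor: knight, Tariq: knight, Priya: knight, Alice: knave

Consider Viktor. Suppose Viktor is a knave.
Then no assignment of the remaining roles makes every statement match its speaker's type — contradiction.
So Viktor is a knight.
With that fixed, Priya's statement is true, so Priya is a knight.
Consider Tariq. Suppose Tariq is a knave.
Then no assignment of the remaining roles makes every statement match its speaker's type — contradiction.
So Tariq is a knight.
With that fixed, Alice's statement is false, so Alice is a knave.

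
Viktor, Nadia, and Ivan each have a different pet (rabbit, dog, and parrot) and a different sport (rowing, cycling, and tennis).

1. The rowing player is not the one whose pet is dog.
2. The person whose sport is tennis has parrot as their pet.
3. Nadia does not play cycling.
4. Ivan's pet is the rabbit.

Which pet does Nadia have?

parrot

With clues 1–3, dog is impossible for Nadia's pet.
With clues 1–4, rabbit is impossible for Nadia's pet.
That leaves parrot.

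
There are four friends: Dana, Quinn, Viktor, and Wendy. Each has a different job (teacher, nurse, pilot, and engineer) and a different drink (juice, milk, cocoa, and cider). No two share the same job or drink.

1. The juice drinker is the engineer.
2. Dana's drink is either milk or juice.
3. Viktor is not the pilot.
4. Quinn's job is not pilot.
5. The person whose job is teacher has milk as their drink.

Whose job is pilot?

With clues 1–3, Viktor is impossible for the one with job pilot.
With clues 1–4, Quinn is impossible for the one with job pilot.
With clues 1–5, Dana is impossible for the one with job pilot.
That leaves Wendy.

Wendy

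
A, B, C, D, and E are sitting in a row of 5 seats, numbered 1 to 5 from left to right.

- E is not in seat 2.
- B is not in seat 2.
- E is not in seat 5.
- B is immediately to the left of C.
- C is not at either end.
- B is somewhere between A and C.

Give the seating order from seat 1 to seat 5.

E, A, B, C, D

From clue 1: E is in {1,3,4,5}.
From clues 1–2: B is in {1,3,4,5}.
From clues 1–3: E is in {1,3,4}.
From clues 1–4: B is in {1,3,4}.
From clues 1–5: B is in {1,3}.
From clues 1–6: E → seat 1, A → seat 2, B → seat 3, C → seat 4, D → seat 5.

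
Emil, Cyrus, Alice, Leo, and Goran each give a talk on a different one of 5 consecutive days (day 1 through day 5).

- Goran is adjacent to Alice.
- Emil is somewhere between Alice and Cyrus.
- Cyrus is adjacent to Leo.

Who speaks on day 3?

With clues 1–2, Cyrus is ruled out for day 3.
With clues 1–3, Alice, Goran, and Leo are ruled out for day 3.
So day 3 is Emil.

Emil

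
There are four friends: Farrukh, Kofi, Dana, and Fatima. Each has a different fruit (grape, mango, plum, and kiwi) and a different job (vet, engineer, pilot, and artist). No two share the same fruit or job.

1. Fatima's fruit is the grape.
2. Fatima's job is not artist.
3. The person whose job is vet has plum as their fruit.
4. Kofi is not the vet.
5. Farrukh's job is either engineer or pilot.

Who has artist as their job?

Kofi

With clues 1–2, Fatima is impossible for the one with job artist.
With clues 1–5, Dana and Farrukh are impossible for the one with job artist.
That leaves Kofi.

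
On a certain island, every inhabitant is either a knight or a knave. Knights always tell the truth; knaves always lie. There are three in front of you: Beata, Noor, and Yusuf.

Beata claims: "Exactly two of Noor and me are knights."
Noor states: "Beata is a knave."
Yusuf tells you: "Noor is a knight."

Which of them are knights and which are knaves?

Consider Beata. Suppose Beata is a knight.
Then no assignment of the remaining roles makes every statement match its speaker's type — contradiction.
So Beata is a knave.
With that fixed, Noor's statement is true, so Noor is a knight.
With that fixed, Yusuf's statement is true, so Yusuf is a knight.

Beata: knave, Noor: knight, Yusuf: knight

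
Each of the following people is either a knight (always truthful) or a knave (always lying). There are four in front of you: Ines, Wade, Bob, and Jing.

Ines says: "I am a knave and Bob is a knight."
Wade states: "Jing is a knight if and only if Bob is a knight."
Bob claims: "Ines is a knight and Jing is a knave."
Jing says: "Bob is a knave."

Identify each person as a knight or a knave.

Ines: knave, Wade: knave, Bob: knave, Jing: knight

Consider Ines. Suppose Ines is a knight.
Then Ines's own statement would have to be true, but it can't be — contradiction.
So Ines is a knave.
With that fixed, Bob's statement is false, so Bob is a knave.
With that fixed, Jing's statement is true, so Jing is a knight.
With that fixed, Wade's statement is false, so Wade is a knave.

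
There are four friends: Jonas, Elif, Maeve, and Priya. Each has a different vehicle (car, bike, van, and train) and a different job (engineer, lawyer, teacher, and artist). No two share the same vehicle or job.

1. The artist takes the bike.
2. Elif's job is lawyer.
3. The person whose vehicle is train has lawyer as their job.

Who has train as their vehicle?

Elif

With clues 1–3, Jonas, Maeve, and Priya are impossible for the one with vehicle train.
That leaves Elif.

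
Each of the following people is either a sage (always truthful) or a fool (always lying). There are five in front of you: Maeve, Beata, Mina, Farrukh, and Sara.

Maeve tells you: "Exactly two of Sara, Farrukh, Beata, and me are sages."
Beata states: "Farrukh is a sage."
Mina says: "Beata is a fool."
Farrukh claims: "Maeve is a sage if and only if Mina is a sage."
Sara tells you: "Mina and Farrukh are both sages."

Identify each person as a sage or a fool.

Consider Maeve. Suppose Maeve is a sage.
Then no assignment of the remaining roles makes every statement match its speaker's type — contradiction.
So Maeve is a fool.
Consider Beata. Suppose Beata is a sage.
Then no assignment of the remaining roles makes every statement match its speaker's type — contradiction.
So Beata is a fool.
With that fixed, Mina's statement is true, so Mina is a sage.
With that fixed, Farrukh's statement is false, so Farrukh is a fool.
With that fixed, Sara's statement is false, so Sara is a fool.

Maeve: fool, Beata: fool, Mina: sage, Farrukh: fool, Sara: fool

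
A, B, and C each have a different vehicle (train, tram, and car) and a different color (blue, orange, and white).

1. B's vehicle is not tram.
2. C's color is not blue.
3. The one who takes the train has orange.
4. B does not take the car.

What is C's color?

With clues 1–2, blue is impossible for C's color.
With clues 1–4, orange is impossible for C's color.
That leaves white.

white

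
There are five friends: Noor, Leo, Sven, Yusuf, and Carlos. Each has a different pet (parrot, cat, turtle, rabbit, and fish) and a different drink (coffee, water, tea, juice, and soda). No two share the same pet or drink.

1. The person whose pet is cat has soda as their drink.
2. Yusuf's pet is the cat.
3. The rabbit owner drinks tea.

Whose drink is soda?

With clues 1–2, Carlos, Leo, Noor, and Sven are impossible for the one with drink soda.
That leaves Yusuf.

Yusuf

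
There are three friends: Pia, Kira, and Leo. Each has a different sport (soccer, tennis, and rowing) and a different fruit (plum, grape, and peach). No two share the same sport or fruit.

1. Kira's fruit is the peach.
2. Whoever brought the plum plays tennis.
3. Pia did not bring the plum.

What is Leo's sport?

With clues 1–3, rowing and soccer are impossible for Leo's sport.
That leaves tennis.

tennis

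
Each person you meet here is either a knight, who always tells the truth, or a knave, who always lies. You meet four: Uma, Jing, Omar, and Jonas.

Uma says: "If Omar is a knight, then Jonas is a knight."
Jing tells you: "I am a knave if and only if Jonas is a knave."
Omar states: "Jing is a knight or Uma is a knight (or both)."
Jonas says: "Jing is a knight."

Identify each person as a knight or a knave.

Uma: knight, Jing: knight, Omar: knight, Jonas: knight

Consider Uma. Suppose Uma is a knave.
Then no assignment of the remaining roles makes every statement match its speaker's type — contradiction.
So Uma is a knight.
With that fixed, Omar's statement is true, so Omar is a knight.
Consider Jing. Suppose Jing is a knave.
Then no assignment of the remaining roles makes every statement match its speaker's type — contradiction.
So Jing is a knight.
With that fixed, Jonas's statement is true, so Jonas is a knight.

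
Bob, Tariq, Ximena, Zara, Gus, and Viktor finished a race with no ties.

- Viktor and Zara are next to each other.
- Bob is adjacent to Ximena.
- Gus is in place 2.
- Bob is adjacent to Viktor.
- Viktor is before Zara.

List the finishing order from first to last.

Tariq, Gus, Ximena, Bob, Viktor, Zara

From clues 1–3: Tariq → place 1, Gus → place 2.
From clues 1–4: Bob is in {4,5}.
From clues 1–5: Ximena → place 3, Bob → place 4, Viktor → place 5, Zara → place 6.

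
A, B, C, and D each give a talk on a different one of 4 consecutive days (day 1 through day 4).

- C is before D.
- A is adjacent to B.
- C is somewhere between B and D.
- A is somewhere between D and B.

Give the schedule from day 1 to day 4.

From clue 1: C is in {1,2,3}.
From clues 1–2: C is in {1,3}.
From clues 1–3: C → day 3, D → day 4.
From clues 1–4: B → day 1, A → day 2.

B, A, C, D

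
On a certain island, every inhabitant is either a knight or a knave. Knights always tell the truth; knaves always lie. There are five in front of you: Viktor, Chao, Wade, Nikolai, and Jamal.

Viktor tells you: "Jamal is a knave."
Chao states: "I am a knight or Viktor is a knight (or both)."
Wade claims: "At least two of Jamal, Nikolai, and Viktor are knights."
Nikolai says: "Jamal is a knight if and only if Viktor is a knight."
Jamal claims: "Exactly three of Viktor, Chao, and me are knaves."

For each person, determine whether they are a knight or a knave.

Consider Viktor. Suppose Viktor is a knave.
Then no assignment of the remaining roles makes every statement match its speaker's type — contradiction.
So Viktor is a knight.
With that fixed, Chao's statement is true, so Chao is a knight.
With that fixed, Jamal's statement is false, so Jamal is a knave.
With that fixed, Nikolai's statement is false, so Nikolai is a knave.
With that fixed, Wade's statement is false, so Wade is a knave.

Viktor: knight, Chao: knight, Wade: knave, Nikolai: knave, Jamal: knave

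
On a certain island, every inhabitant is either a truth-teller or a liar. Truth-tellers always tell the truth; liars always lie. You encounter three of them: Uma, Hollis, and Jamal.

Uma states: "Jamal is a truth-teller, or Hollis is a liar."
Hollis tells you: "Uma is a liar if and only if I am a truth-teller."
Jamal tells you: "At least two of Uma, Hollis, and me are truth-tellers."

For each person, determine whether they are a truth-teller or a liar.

Consider Uma. Suppose Uma is a truth-teller.
Then whichever role Hollis has, Hollis's statement has the wrong truth value — contradiction.
So Uma is a liar.
Consider Hollis. Suppose Hollis is a liar.
Then Uma's statement comes out true, contradicting Uma being a liar.
So Hollis is a truth-teller.
Consider Jamal. Suppose Jamal is a truth-teller.
Then Uma's statement comes out true, contradicting Uma being a liar.
So Jamal is a liar.

Uma: liar, Hollis: truth-teller, Jamal: liar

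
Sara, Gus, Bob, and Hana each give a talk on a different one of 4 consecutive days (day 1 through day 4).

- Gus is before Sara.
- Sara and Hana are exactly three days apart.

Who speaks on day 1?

With clue 1, Sara is ruled out for day 1.
With clues 1–2, Bob and Gus are ruled out for day 1.
So day 1 is Hana.

Hana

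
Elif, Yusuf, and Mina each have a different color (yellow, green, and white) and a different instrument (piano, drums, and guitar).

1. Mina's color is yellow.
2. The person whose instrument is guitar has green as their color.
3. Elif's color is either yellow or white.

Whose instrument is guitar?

With clues 1–2, Mina is impossible for the one with instrument guitar.
With clues 1–3, Elif is impossible for the one with instrument guitar.
That leaves Yusuf.

Yusuf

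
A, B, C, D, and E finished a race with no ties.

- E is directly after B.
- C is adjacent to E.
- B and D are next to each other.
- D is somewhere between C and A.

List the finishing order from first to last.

A, D, B, E, C

From clue 1: B is in {1,2,3,4}.
From clues 1–2: B is in {1,2,3}.
From clues 1–3: A is in {1,5}.
From clues 1–4: A → place 1, D → place 2, B → place 3, E → place 4, C → place 5.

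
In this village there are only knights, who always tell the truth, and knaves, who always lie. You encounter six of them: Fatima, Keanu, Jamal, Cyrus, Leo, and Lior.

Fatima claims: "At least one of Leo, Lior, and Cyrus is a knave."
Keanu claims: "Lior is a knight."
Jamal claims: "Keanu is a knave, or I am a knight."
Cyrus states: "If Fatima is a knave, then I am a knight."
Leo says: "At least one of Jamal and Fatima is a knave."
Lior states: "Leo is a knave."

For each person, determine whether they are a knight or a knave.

Fatima: knight, Keanu: knight, Jamal: knight, Cyrus: knight, Leo: knave, Lior: knight

Consider Fatima. Suppose Fatima is a knave.
Then no assignment of the remaining roles makes every statement match its speaker's type — contradiction.
So Fatima is a knight.
With that fixed, Cyrus's statement is true, so Cyrus is a knight.
Consider Keanu. Suppose Keanu is a knave.
Then no assignment of the remaining roles makes every statement match its speaker's type — contradiction.
So Keanu is a knight.
Consider Jamal. Suppose Jamal is a knave.
Then no assignment of the remaining roles makes every statement match its speaker's type — contradiction.
So Jamal is a knight.
With that fixed, Leo's statement is false, so Leo is a knave.
With that fixed, Lior's statement is true, so Lior is a knight.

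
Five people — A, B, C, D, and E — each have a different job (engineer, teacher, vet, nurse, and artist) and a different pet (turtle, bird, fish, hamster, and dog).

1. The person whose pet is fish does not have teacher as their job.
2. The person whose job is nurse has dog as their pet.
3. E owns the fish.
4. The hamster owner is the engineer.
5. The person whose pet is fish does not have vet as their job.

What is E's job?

artist

With clues 1–3, nurse and teacher are impossible for E's job.
With clues 1–4, engineer is impossible for E's job.
With clues 1–5, vet is impossible for E's job.
That leaves artist.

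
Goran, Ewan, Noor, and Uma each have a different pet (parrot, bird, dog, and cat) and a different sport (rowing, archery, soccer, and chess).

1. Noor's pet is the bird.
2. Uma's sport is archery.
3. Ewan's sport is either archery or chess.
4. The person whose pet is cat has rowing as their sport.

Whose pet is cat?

Goran

Clue 1 rules out Noor for the one with pet cat.
With clues 1–4, Ewan and Uma are impossible for the one with pet cat.
That leaves Goran.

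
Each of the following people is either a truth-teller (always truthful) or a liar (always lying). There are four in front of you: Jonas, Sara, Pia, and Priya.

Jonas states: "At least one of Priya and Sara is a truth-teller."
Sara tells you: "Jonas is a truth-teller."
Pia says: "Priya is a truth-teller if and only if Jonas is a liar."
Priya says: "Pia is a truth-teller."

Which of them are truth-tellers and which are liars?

Consider Jonas. Suppose Jonas is a truth-teller.
Then no assignment of the remaining roles makes every statement match its speaker's type — contradiction.
So Jonas is a liar.
With that fixed, Sara's statement is false, so Sara is a liar.
Consider Pia. Suppose Pia is a truth-teller.
Then no assignment of the remaining roles makes every statement match its speaker's type — contradiction.
So Pia is a liar.
With that fixed, Priya's statement is false, so Priya is a liar.

Jonas: liar, Sara: liar, Pia: liar, Priya: liar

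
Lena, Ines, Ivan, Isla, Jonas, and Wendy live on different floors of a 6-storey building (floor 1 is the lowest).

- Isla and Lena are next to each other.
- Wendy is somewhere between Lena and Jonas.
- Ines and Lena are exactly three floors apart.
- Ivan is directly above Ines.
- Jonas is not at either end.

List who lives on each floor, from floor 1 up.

From clues 1–2: Wendy is in {2,3,4,5}.
From clues 1–4: Jonas is in {1,4,6}.
From clues 1–5: Isla → floor 1, Lena → floor 2, Wendy → floor 3, Jonas → floor 4, Ines → floor 5, Ivan → floor 6.

Isla, Lena, Wendy, Jonas, Ines, Ivan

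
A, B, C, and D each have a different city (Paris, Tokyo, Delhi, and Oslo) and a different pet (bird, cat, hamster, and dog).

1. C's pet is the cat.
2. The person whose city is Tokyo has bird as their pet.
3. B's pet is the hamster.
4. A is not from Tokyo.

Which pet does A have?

dog

Clue 1 rules out cat for A's pet.
With clues 1–3, hamster is impossible for A's pet.
With clues 1–4, bird is impossible for A's pet.
That leaves dog.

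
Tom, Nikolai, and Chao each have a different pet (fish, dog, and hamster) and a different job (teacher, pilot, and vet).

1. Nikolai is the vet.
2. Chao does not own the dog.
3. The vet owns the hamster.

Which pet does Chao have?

With clues 1–2, dog is impossible for Chao's pet.
With clues 1–3, hamster is impossible for Chao's pet.
That leaves fish.

fish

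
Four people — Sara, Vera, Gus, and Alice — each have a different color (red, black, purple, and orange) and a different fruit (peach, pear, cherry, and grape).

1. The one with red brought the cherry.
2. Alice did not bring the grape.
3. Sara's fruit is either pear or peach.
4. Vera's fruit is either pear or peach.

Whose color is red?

Alice

With clues 1–3, Sara is impossible for the one with color red.
With clues 1–4, Gus and Vera are impossible for the one with color red.
That leaves Alice.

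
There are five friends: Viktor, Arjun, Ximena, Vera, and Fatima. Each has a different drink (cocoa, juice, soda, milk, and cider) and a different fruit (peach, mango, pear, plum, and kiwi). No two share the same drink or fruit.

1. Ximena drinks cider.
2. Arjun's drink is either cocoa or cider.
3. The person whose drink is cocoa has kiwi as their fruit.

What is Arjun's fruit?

With clues 1–3, mango, peach, pear, and plum are impossible for Arjun's fruit.
That leaves kiwi.

kiwi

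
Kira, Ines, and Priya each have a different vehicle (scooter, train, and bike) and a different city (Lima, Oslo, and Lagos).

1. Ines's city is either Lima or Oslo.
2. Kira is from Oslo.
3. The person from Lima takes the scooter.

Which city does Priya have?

With clues 1–2, Lima and Oslo are impossible for Priya's city.
That leaves Lagos.

Lagos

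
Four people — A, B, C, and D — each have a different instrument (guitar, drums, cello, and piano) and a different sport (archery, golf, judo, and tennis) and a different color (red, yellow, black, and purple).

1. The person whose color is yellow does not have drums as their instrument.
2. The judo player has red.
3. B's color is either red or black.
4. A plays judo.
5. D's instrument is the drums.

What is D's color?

purple

With clues 1–4, black and red are impossible for D's color.
With clues 1–5, yellow is impossible for D's color.
That leaves purple.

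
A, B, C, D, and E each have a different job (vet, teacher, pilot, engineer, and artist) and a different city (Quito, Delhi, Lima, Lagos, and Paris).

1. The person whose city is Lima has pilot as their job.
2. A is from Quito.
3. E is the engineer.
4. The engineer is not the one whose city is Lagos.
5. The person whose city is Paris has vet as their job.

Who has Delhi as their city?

With clues 1–2, A is impossible for the one with city Delhi.
With clues 1–5, B, C, and D are impossible for the one with city Delhi.
That leaves E.

E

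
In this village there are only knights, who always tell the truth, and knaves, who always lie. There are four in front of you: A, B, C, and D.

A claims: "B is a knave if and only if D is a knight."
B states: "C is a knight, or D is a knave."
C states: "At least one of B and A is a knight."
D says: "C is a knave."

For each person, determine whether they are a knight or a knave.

A: knight, B: knight, C: knight, D: knave

Consider A. Suppose A is a knave.
Then no assignment of the remaining roles makes every statement match its speaker's type — contradiction.
So A is a knight.
With that fixed, C's statement is true, so C is a knight.
With that fixed, D's statement is false, so D is a knave.
With that fixed, B's statement is true, so B is a knight.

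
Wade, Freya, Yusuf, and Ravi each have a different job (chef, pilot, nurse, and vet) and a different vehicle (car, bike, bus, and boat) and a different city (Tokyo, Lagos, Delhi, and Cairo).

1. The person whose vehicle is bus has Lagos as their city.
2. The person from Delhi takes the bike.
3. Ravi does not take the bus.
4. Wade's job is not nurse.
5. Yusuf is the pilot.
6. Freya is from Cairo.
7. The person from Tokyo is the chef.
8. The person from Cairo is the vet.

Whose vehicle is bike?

Ravi

With clues 1–6, Freya is impossible for the one with vehicle bike.
With clues 1–8, Wade and Yusuf are impossible for the one with vehicle bike.
That leaves Ravi.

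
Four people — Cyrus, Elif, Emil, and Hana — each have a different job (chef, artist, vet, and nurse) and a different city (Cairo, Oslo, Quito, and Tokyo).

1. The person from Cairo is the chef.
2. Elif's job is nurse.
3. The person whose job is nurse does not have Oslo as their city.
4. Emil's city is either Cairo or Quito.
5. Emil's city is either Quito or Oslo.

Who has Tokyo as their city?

With clues 1–4, Emil is impossible for the one with city Tokyo.
With clues 1–5, Cyrus and Hana are impossible for the one with city Tokyo.
That leaves Elif.

Elif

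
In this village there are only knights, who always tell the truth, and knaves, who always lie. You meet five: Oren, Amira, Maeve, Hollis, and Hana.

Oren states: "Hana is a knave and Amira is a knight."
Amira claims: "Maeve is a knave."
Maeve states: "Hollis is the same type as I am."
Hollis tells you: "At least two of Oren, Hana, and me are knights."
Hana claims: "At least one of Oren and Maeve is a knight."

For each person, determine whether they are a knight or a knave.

Consider Oren. Suppose Oren is a knight.
Then no assignment of the remaining roles makes every statement match its speaker's type — contradiction.
So Oren is a knave.
Consider Amira. Suppose Amira is a knight.
Then no assignment of the remaining roles makes every statement match its speaker's type — contradiction.
So Amira is a knave.
Consider Maeve. Suppose Maeve is a knave.
Then Amira's statement comes out true, contradicting Amira being a knave.
So Maeve is a knight.
With that fixed, Hana's statement is true, so Hana is a knight.
Consider Hollis. Suppose Hollis is a knave.
Then Maeve's statement comes out false, contradicting Maeve being a knight.
So Hollis is a knight.

Oren: knave, Amira: knave, Maeve: knight, Hollis: knight, Hana: knight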